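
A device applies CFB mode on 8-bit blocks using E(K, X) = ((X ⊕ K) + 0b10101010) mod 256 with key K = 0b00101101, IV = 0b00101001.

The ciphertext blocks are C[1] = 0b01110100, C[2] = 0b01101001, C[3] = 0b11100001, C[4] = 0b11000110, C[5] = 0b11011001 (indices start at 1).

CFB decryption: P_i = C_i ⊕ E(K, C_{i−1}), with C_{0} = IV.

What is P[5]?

P[5] = 0b01001100

P[5]: E(K, 0b11000110) = 0b10010101; 0b11011001 ⊕ 0b10010101 = 0b01001100.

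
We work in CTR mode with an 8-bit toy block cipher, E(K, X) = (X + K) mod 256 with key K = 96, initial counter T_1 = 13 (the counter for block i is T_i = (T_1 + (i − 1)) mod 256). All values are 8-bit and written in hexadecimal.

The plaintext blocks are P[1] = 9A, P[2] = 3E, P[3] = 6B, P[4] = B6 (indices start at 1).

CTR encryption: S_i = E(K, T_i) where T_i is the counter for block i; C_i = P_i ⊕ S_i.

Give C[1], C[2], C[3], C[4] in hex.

C[1] = 33, C[2] = 94, C[3] = C0, C[4] = 1A

C[1]: T = 13, S = E(K, T) = A9; 9A ⊕ A9 = 33.
C[2]: T = 14, S = E(K, T) = AA; 3E ⊕ AA = 94.
C[3]: T = 15, S = E(K, T) = AB; 6B ⊕ AB = C0.
C[4]: T = 16, S = E(K, T) = AC; B6 ⊕ AC = 1A.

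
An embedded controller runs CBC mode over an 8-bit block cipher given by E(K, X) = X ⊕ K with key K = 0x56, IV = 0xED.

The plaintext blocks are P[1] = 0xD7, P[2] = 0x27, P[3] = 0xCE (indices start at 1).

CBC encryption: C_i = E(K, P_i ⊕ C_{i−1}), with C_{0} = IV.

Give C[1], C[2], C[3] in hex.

C[1] = 0x6C, C[2] = 0x1D, C[3] = 0x85

C[1]: P[1] ⊕ 0xED = 0x3A; E(K, 0x3A) = 0x6C.
C[2]: P[2] ⊕ 0x6C = 0x4B; E(K, 0x4B) = 0x1D.
C[3]: P[3] ⊕ 0x1D = 0xD3; E(K, 0xD3) = 0x85.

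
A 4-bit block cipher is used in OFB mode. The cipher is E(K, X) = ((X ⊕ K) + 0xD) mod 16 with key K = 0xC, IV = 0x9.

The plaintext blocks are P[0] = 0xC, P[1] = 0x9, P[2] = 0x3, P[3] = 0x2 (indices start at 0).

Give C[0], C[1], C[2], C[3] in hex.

C[0] = 0xE, C[1] = 0x2, C[2] = 0x7, C[3] = 0x7

OFB encryption: S_i = E(K, S_{i−1}) with S_{−1} = IV; C_i = P_i ⊕ S_i.
C[0]: S = E(K, 0x9) = 0x2; 0xC ⊕ 0x2 = 0xE.
C[1]: S = E(K, 0x2) = 0xB; 0x9 ⊕ 0xB = 0x2.
C[2]: S = E(K, 0xB) = 0x4; 0x3 ⊕ 0x4 = 0x7.
C[3]: S = E(K, 0x4) = 0x5; 0x2 ⊕ 0x5 = 0x7.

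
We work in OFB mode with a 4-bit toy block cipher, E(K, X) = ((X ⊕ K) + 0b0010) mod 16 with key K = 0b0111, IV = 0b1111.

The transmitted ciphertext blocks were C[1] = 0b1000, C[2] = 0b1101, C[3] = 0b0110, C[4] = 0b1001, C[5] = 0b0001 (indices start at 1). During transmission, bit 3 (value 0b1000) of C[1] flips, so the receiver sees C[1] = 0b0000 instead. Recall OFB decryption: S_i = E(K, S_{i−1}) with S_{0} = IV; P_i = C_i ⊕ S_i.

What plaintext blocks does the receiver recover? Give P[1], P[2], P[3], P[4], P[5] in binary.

P[1] = 0b1010, P[2] = 0b0010, P[3] = 0b1100, P[4] = 0b0110, P[5] = 0b1011

Only C[1] changed, to 0b0000. In OFB, a change in C_i flips the same bit in P_i only; the keystream is unaffected. Decrypting the received ciphertext:
P[1]: S = E(K, 0b1111) = 0b1010; 0b0000 ⊕ 0b1010 = 0b1010.
P[2]: S = E(K, 0b1010) = 0b1111; 0b1101 ⊕ 0b1111 = 0b0010.
P[3]: S = E(K, 0b1111) = 0b1010; 0b0110 ⊕ 0b1010 = 0b1100.
P[4]: S = E(K, 0b1010) = 0b1111; 0b1001 ⊕ 0b1111 = 0b0110.
P[5]: S = E(K, 0b1111) = 0b1010; 0b0001 ⊕ 0b1010 = 0b1011.
Blocks that differ from the original plaintext: P[1].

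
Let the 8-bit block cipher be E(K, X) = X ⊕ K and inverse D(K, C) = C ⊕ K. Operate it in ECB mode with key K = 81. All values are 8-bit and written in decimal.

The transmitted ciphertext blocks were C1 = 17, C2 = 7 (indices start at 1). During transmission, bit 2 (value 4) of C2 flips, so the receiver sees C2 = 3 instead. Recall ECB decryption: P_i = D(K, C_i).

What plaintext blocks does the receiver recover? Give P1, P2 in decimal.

P1 = 64, P2 = 82

Only C2 changed, to 3. In ECB, a change in C_i affects only P_i. Decrypting the received ciphertext:
P1: D(K, 17) = 64.
P2: D(K, 3) = 82.
Blocks that differ from the original plaintext: P2.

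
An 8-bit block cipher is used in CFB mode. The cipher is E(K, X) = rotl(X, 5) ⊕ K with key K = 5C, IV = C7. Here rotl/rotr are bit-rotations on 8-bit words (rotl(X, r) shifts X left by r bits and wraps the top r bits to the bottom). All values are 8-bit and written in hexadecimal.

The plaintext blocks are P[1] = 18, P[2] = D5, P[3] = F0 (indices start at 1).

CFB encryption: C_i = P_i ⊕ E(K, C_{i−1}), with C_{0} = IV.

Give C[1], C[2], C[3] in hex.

C[1]: E(K, C7) = A4; 18 ⊕ A4 = BC.
C[2]: E(K, BC) = CB; D5 ⊕ CB = 1E.
C[3]: E(K, 1E) = 9F; F0 ⊕ 9F = 6F.

C[1] = BC, C[2] = 1E, C[3] = 6F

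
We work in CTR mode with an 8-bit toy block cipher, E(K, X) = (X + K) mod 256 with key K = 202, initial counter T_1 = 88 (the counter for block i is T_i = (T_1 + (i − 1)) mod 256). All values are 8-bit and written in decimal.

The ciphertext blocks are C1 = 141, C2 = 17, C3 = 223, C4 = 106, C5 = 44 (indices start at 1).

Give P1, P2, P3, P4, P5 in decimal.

P1 = 175, P2 = 50, P3 = 251, P4 = 79, P5 = 10

CTR decryption: S_i = E(K, T_i) where T_i is the counter for block i; P_i = C_i ⊕ S_i.
P1: T = 88, S = E(K, T) = 34; 141 ⊕ 34 = 175.
P2: T = 89, S = E(K, T) = 35; 17 ⊕ 35 = 50.
P3: T = 90, S = E(K, T) = 36; 223 ⊕ 36 = 251.
P4: T = 91, S = E(K, T) = 37; 106 ⊕ 37 = 79.
P5: T = 92, S = E(K, T) = 38; 44 ⊕ 38 = 10.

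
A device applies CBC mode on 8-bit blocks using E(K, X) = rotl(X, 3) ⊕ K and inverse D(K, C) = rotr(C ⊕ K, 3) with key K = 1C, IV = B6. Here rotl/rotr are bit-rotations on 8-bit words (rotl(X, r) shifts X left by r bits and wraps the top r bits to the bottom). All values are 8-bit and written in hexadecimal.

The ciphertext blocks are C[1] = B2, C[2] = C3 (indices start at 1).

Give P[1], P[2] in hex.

P[1] = 63, P[2] = 49

CBC decryption: P_i = D(K, C_i) ⊕ C_{i−1}, with C_{0} = IV.
P[1]: D(K, B2) = D5; D5 ⊕ B6 = 63.
P[2]: D(K, C3) = FB; FB ⊕ B2 = 49.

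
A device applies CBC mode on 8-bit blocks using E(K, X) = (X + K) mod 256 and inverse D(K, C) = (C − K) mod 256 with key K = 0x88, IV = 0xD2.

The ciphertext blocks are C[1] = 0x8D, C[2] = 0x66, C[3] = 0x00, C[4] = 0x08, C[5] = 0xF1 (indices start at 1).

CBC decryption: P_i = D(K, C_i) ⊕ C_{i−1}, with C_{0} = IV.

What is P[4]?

P[4]: D(K, 0x08) = 0x80; 0x80 ⊕ 0x00 = 0x80.

P[4] = 0x80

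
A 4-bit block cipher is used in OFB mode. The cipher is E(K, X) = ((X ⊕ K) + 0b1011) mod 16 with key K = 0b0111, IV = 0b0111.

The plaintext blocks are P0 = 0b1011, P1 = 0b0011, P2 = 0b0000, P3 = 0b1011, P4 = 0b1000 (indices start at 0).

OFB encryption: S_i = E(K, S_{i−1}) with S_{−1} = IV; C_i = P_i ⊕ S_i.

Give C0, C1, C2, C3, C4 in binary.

C0: S = E(K, 0b0111) = 0b1011; 0b1011 ⊕ 0b1011 = 0b0000.
C1: S = E(K, 0b1011) = 0b0111; 0b0011 ⊕ 0b0111 = 0b0100.
C2: S = E(K, 0b0111) = 0b1011; 0b0000 ⊕ 0b1011 = 0b1011.
C3: S = E(K, 0b1011) = 0b0111; 0b1011 ⊕ 0b0111 = 0b1100.
C4: S = E(K, 0b0111) = 0b1011; 0b1000 ⊕ 0b1011 = 0b0011.

C0 = 0b0000, C1 = 0b0100, C2 = 0b1011, C3 = 0b1100, C4 = 0b0011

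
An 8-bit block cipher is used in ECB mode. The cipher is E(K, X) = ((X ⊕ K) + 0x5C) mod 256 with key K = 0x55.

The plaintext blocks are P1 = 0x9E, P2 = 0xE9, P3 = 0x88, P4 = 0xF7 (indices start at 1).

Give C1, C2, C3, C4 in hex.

ECB encryption: C_i = E(K, P_i).
C1: E(K, 0x9E) = 0x27.
C2: E(K, 0xE9) = 0x18.
C3: E(K, 0x88) = 0x39.
C4: E(K, 0xF7) = 0xFE.

C1 = 0x27, C2 = 0x18, C3 = 0x39, C4 = 0xFE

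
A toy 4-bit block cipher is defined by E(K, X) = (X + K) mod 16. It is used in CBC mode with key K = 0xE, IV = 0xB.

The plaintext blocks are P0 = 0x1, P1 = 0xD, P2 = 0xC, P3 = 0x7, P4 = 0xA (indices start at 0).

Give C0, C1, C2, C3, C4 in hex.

CBC encryption: C_i = E(K, P_i ⊕ C_{i−1}), with C_{−1} = IV.
C0: P0 ⊕ 0xB = 0xA; E(K, 0xA) = 0x8.
C1: P1 ⊕ 0x8 = 0x5; E(K, 0x5) = 0x3.
C2: P2 ⊕ 0x3 = 0xF; E(K, 0xF) = 0xD.
C3: P3 ⊕ 0xD = 0xA; E(K, 0xA) = 0x8.
C4: P4 ⊕ 0x8 = 0x2; E(K, 0x2) = 0x0.

C0 = 0x8, C1 = 0x3, C2 = 0xD, C3 = 0x8, C4 = 0x0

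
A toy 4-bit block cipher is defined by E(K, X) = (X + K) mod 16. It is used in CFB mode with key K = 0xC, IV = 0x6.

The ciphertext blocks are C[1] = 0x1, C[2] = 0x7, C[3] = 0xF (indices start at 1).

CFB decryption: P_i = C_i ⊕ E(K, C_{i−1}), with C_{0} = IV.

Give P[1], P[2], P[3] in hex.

P[1]: E(K, 0x6) = 0x2; 0x1 ⊕ 0x2 = 0x3.
P[2]: E(K, 0x1) = 0xD; 0x7 ⊕ 0xD = 0xA.
P[3]: E(K, 0x7) = 0x3; 0xF ⊕ 0x3 = 0xC.

P[1] = 0x3, P[2] = 0xA, P[3] = 0xC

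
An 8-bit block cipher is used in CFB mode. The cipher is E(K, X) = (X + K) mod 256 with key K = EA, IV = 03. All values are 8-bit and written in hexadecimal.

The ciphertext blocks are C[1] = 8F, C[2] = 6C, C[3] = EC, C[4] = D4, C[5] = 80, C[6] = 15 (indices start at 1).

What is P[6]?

CFB decryption: P_i = C_i ⊕ E(K, C_{i−1}), with C_{0} = IV.
P[6]: E(K, 80) = 6A; 15 ⊕ 6A = 7F.

P[6] = 7F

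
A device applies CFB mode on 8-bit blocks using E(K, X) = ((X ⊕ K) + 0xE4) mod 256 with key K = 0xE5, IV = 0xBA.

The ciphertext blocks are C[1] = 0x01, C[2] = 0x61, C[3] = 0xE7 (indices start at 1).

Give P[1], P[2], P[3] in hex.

P[1] = 0x42, P[2] = 0xA9, P[3] = 0x8F

CFB decryption: P_i = C_i ⊕ E(K, C_{i−1}), with C_{0} = IV.
P[1]: E(K, 0xBA) = 0x43; 0x01 ⊕ 0x43 = 0x42.
P[2]: E(K, 0x01) = 0xC8; 0x61 ⊕ 0xC8 = 0xA9.
P[3]: E(K, 0x61) = 0x68; 0xE7 ⊕ 0x68 = 0x8F.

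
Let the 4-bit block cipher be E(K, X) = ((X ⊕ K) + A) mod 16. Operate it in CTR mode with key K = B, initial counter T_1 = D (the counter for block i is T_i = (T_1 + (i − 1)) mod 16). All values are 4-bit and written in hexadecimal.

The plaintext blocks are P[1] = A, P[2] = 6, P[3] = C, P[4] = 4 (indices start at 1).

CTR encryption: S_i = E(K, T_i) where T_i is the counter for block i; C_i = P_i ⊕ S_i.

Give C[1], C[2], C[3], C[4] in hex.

C[1] = A, C[2] = 9, C[3] = 2, C[4] = 1

C[1]: T = D, S = E(K, T) = 0; A ⊕ 0 = A.
C[2]: T = E, S = E(K, T) = F; 6 ⊕ F = 9.
C[3]: T = F, S = E(K, T) = E; C ⊕ E = 2.
C[4]: T = 0, S = E(K, T) = 5; 4 ⊕ 5 = 1.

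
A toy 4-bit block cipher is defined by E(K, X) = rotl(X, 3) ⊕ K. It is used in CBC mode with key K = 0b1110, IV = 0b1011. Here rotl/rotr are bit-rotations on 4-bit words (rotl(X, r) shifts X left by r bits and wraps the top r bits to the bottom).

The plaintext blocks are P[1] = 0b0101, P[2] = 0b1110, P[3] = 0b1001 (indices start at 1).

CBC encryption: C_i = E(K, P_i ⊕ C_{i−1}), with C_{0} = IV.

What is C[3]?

C[3] = 0b1000

C[1]: P[1] ⊕ 0b1011 = 0b1110; E(K, 0b1110) = 0b1001.
C[2]: P[2] ⊕ 0b1001 = 0b0111; E(K, 0b0111) = 0b0101.
C[3]: P[3] ⊕ 0b0101 = 0b1100; E(K, 0b1100) = 0b1000.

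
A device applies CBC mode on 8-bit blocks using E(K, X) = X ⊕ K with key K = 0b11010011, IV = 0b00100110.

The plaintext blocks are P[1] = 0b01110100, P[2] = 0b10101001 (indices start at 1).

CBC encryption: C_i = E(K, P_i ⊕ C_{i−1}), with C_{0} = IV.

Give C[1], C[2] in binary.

C[1]: P[1] ⊕ 0b00100110 = 0b01010010; E(K, 0b01010010) = 0b10000001.
C[2]: P[2] ⊕ 0b10000001 = 0b00101000; E(K, 0b00101000) = 0b11111011.

C[1] = 0b10000001, C[2] = 0b11111011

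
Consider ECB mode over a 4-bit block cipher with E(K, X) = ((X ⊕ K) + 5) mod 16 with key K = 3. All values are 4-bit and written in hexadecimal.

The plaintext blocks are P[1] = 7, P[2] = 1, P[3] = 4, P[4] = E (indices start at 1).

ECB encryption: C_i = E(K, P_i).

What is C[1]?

C[1] = 9

C[1]: E(K, 7) = 9.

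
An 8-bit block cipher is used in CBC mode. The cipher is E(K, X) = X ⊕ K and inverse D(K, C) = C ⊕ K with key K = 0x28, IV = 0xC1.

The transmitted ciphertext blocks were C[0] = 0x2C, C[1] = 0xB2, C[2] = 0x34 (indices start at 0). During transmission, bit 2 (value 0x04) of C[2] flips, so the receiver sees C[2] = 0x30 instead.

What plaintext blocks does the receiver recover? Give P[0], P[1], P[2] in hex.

P[0] = 0xC5, P[1] = 0xB6, P[2] = 0xAA

CBC decryption: P_i = D(K, C_i) ⊕ C_{i−1}, with C_{−1} = IV.
Only C[2] changed, to 0x30. In CBC, a change in C_i garbles P_i and flips the same bit in P_{i+1}. Decrypting the received ciphertext:
P[0]: D(K, 0x2C) = 0x04; 0x04 ⊕ 0xC1 = 0xC5.
P[1]: D(K, 0xB2) = 0x9A; 0x9A ⊕ 0x2C = 0xB6.
P[2]: D(K, 0x30) = 0x18; 0x18 ⊕ 0xB2 = 0xAA.
Blocks that differ from the original plaintext: P[2].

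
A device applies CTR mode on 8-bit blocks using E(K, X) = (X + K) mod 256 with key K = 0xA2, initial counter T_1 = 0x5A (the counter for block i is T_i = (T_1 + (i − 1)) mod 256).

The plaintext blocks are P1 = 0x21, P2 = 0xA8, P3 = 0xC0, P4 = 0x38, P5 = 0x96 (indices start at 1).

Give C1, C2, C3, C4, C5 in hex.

C1 = 0xDD, C2 = 0x55, C3 = 0x3E, C4 = 0xC7, C5 = 0x96

CTR encryption: S_i = E(K, T_i) where T_i is the counter for block i; C_i = P_i ⊕ S_i.
C1: T = 0x5A, S = E(K, T) = 0xFC; 0x21 ⊕ 0xFC = 0xDD.
C2: T = 0x5B, S = E(K, T) = 0xFD; 0xA8 ⊕ 0xFD = 0x55.
C3: T = 0x5C, S = E(K, T) = 0xFE; 0xC0 ⊕ 0xFE = 0x3E.
C4: T = 0x5D, S = E(K, T) = 0xFF; 0x38 ⊕ 0xFF = 0xC7.
C5: T = 0x5E, S = E(K, T) = 0x00; 0x96 ⊕ 0x00 = 0x96.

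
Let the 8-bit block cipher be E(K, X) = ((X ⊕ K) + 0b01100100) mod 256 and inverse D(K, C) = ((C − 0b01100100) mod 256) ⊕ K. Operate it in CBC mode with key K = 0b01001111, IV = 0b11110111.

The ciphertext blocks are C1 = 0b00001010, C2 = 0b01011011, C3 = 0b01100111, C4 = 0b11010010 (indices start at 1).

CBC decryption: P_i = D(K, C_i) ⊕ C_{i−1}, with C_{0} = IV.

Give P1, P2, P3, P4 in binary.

P1: D(K, 0b00001010) = 0b11101001; 0b11101001 ⊕ 0b11110111 = 0b00011110.
P2: D(K, 0b01011011) = 0b10111000; 0b10111000 ⊕ 0b00001010 = 0b10110010.
P3: D(K, 0b01100111) = 0b01001100; 0b01001100 ⊕ 0b01011011 = 0b00010111.
P4: D(K, 0b11010010) = 0b00100001; 0b00100001 ⊕ 0b01100111 = 0b01000110.

P1 = 0b00011110, P2 = 0b10110010, P3 = 0b00010111, P4 = 0b01000110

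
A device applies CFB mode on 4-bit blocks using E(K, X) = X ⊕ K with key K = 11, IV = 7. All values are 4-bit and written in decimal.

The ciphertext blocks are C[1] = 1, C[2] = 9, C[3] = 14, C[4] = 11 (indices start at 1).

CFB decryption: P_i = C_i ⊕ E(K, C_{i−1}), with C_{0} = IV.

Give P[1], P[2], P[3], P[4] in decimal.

P[1] = 13, P[2] = 3, P[3] = 12, P[4] = 14

P[1]: E(K, 7) = 12; 1 ⊕ 12 = 13.
P[2]: E(K, 1) = 10; 9 ⊕ 10 = 3.
P[3]: E(K, 9) = 2; 14 ⊕ 2 = 12.
P[4]: E(K, 14) = 5; 11 ⊕ 5 = 14.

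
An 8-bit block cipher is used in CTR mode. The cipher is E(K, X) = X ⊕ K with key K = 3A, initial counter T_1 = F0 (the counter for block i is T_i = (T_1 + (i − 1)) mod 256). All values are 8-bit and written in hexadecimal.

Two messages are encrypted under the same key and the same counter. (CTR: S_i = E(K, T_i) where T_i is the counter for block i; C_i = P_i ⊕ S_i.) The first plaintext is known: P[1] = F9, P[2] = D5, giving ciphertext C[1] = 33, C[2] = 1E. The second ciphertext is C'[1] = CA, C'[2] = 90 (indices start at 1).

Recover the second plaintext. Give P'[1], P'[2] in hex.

In CTR with a reused counter, both messages share the same keystream S_i, so C_i ⊕ C'_i = P_i ⊕ P'_i and thus P'_i = P_i ⊕ C_i ⊕ C'_i.
P'[1]: F9 ⊕ 33 ⊕ CA = 00.
P'[2]: D5 ⊕ 1E ⊕ 90 = 5B.

P'[1] = 00, P'[2] = 5B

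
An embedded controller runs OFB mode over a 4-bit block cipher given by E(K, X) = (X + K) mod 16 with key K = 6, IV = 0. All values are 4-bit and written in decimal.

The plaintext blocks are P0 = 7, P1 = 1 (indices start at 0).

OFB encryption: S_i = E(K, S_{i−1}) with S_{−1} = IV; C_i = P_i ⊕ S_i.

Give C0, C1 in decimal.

C0 = 1, C1 = 13

C0: S = E(K, 0) = 6; 7 ⊕ 6 = 1.
C1: S = E(K, 6) = 12; 1 ⊕ 12 = 13.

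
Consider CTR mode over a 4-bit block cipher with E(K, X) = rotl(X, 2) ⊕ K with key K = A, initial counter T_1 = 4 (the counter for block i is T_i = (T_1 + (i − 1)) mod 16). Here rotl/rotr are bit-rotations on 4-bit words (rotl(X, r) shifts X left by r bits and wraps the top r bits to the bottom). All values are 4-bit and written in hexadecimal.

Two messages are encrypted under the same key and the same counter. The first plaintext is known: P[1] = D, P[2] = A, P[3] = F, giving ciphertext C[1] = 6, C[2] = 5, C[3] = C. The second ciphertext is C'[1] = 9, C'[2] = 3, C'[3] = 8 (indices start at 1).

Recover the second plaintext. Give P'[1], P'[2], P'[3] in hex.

P'[1] = 2, P'[2] = C, P'[3] = B

In CTR with a reused counter, both messages share the same keystream S_i, so C_i ⊕ C'_i = P_i ⊕ P'_i and thus P'_i = P_i ⊕ C_i ⊕ C'_i.
P'[1]: D ⊕ 6 ⊕ 9 = 2.
P'[2]: A ⊕ 5 ⊕ 3 = C.
P'[3]: F ⊕ C ⊕ 8 = B.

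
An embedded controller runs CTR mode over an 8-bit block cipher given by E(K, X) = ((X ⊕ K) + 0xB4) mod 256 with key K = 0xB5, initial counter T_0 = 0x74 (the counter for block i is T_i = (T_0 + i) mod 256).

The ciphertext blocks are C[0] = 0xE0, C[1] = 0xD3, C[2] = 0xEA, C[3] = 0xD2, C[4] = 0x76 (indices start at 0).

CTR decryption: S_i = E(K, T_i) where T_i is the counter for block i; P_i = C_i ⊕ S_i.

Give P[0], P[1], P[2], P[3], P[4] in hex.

P[0] = 0x95, P[1] = 0xA7, P[2] = 0x9D, P[3] = 0xA4, P[4] = 0xF7

P[0]: T = 0x74, S = E(K, T) = 0x75; 0xE0 ⊕ 0x75 = 0x95.
P[1]: T = 0x75, S = E(K, T) = 0x74; 0xD3 ⊕ 0x74 = 0xA7.
P[2]: T = 0x76, S = E(K, T) = 0x77; 0xEA ⊕ 0x77 = 0x9D.
P[3]: T = 0x77, S = E(K, T) = 0x76; 0xD2 ⊕ 0x76 = 0xA4.
P[4]: T = 0x78, S = E(K, T) = 0x81; 0x76 ⊕ 0x81 = 0xF7.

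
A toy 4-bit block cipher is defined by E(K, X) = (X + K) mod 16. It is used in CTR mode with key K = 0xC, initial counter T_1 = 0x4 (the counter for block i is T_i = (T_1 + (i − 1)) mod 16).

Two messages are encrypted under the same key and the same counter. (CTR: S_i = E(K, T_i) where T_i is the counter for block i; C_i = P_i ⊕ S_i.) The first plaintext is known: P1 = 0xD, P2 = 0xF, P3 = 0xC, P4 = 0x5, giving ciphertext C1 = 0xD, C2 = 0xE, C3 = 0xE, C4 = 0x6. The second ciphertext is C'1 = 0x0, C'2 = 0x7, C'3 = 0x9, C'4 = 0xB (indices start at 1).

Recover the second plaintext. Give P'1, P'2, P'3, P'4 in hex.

P'1 = 0x0, P'2 = 0x6, P'3 = 0xB, P'4 = 0x8

In CTR with a reused counter, both messages share the same keystream S_i, so C_i ⊕ C'_i = P_i ⊕ P'_i and thus P'_i = P_i ⊕ C_i ⊕ C'_i.
P'1: 0xD ⊕ 0xD ⊕ 0x0 = 0x0.
P'2: 0xF ⊕ 0xE ⊕ 0x7 = 0x6.
P'3: 0xC ⊕ 0xE ⊕ 0x9 = 0xB.
P'4: 0x5 ⊕ 0x6 ⊕ 0xB = 0x8.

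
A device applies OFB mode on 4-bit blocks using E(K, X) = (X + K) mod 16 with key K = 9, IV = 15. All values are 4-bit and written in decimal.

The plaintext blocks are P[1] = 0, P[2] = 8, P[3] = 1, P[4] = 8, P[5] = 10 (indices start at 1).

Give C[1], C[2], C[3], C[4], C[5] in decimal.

C[1] = 8, C[2] = 9, C[3] = 11, C[4] = 11, C[5] = 6

OFB encryption: S_i = E(K, S_{i−1}) with S_{0} = IV; C_i = P_i ⊕ S_i.
C[1]: S = E(K, 15) = 8; 0 ⊕ 8 = 8.
C[2]: S = E(K, 8) = 1; 8 ⊕ 1 = 9.
C[3]: S = E(K, 1) = 10; 1 ⊕ 10 = 11.
C[4]: S = E(K, 10) = 3; 8 ⊕ 3 = 11.
C[5]: S = E(K, 3) = 12; 10 ⊕ 12 = 6.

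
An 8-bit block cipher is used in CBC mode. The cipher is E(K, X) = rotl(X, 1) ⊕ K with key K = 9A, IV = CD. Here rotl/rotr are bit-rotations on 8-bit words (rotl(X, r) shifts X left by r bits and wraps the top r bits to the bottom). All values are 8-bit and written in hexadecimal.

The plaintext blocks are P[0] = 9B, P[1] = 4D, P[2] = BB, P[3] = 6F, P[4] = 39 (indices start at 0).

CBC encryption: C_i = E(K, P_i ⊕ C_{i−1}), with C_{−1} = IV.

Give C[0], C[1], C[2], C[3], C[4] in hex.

C[0] = 36, C[1] = 6C, C[2] = 35, C[3] = 2E, C[4] = B4

C[0]: P[0] ⊕ CD = 56; E(K, 56) = 36.
C[1]: P[1] ⊕ 36 = 7B; E(K, 7B) = 6C.
C[2]: P[2] ⊕ 6C = D7; E(K, D7) = 35.
C[3]: P[3] ⊕ 35 = 5A; E(K, 5A) = 2E.
C[4]: P[4] ⊕ 2E = 17; E(K, 17) = B4.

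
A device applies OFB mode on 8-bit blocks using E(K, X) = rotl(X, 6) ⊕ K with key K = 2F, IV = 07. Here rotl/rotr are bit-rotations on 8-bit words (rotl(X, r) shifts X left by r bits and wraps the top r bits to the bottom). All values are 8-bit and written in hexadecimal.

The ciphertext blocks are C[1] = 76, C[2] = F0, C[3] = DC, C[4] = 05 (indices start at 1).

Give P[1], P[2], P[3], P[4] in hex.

P[1] = 98, P[2] = 64, P[3] = D6, P[4] = A8

OFB decryption: S_i = E(K, S_{i−1}) with S_{0} = IV; P_i = C_i ⊕ S_i.
P[1]: S = E(K, 07) = EE; 76 ⊕ EE = 98.
P[2]: S = E(K, EE) = 94; F0 ⊕ 94 = 64.
P[3]: S = E(K, 94) = 0A; DC ⊕ 0A = D6.
P[4]: S = E(K, 0A) = AD; 05 ⊕ AD = A8.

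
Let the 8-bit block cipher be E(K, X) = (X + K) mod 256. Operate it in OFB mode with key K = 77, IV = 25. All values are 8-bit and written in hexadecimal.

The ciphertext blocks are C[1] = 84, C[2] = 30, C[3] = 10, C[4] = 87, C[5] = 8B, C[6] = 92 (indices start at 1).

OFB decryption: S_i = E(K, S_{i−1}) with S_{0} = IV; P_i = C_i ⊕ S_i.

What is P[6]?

P[1]: S = E(K, 25) = 9C; 84 ⊕ 9C = 18.
P[2]: S = E(K, 9C) = 13; 30 ⊕ 13 = 23.
P[3]: S = E(K, 13) = 8A; 10 ⊕ 8A = 9A.
P[4]: S = E(K, 8A) = 01; 87 ⊕ 01 = 86.
P[5]: S = E(K, 01) = 78; 8B ⊕ 78 = F3.
P[6]: S = E(K, 78) = EF; 92 ⊕ EF = 7D.

P[6] = 7D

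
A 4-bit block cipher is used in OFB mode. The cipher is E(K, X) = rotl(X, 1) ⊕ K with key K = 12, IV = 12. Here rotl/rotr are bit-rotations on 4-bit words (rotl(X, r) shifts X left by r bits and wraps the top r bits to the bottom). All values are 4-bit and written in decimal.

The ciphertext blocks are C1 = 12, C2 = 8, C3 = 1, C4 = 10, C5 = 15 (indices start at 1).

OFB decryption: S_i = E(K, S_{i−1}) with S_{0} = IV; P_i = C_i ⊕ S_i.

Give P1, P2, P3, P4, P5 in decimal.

P1 = 9, P2 = 14, P3 = 1, P4 = 6, P5 = 10

P1: S = E(K, 12) = 5; 12 ⊕ 5 = 9.
P2: S = E(K, 5) = 6; 8 ⊕ 6 = 14.
P3: S = E(K, 6) = 0; 1 ⊕ 0 = 1.
P4: S = E(K, 0) = 12; 10 ⊕ 12 = 6.
P5: S = E(K, 12) = 5; 15 ⊕ 5 = 10.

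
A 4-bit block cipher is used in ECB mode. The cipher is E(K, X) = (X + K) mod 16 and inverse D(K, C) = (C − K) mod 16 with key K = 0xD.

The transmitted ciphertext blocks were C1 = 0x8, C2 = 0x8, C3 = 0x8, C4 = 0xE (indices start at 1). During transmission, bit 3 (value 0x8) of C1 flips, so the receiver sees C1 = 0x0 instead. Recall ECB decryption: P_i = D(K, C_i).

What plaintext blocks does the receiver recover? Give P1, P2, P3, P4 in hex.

Only C1 changed, to 0x0. In ECB, a change in C_i affects only P_i. Decrypting the received ciphertext:
P1: D(K, 0x0) = 0x3.
P2: D(K, 0x8) = 0xB.
P3: D(K, 0x8) = 0xB.
P4: D(K, 0xE) = 0x1.
Blocks that differ from the original plaintext: P1.

P1 = 0x3, P2 = 0xB, P3 = 0xB, P4 = 0x1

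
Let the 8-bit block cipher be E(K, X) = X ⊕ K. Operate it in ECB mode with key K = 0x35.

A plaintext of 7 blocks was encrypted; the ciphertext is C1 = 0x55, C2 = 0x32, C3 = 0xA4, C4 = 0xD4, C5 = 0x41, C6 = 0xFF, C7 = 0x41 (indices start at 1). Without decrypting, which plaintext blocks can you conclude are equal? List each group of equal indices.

ECB encrypts each block independently with the same key, so equal ciphertext blocks imply equal plaintext blocks.
C5 = C7 = 0x41, so P5 = P7.

P5 = P7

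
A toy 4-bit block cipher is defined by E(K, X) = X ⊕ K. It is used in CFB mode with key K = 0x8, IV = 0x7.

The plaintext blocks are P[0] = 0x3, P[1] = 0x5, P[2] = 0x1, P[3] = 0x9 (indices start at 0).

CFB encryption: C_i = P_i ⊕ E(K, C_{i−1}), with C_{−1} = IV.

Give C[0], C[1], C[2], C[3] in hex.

C[0]: E(K, 0x7) = 0xF; 0x3 ⊕ 0xF = 0xC.
C[1]: E(K, 0xC) = 0x4; 0x5 ⊕ 0x4 = 0x1.
C[2]: E(K, 0x1) = 0x9; 0x1 ⊕ 0x9 = 0x8.
C[3]: E(K, 0x8) = 0x0; 0x9 ⊕ 0x0 = 0x9.

C[0] = 0xC, C[1] = 0x1, C[2] = 0x8, C[3] = 0x9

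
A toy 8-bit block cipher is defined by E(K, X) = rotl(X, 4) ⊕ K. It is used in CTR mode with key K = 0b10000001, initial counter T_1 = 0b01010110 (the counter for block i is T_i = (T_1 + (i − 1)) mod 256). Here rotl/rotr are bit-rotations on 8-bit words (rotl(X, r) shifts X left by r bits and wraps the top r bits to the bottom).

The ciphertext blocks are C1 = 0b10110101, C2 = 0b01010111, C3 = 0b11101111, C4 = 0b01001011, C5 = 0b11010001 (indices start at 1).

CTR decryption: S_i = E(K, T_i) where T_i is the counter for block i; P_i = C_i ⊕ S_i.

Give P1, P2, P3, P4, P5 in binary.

P1 = 0b01010001, P2 = 0b10100011, P3 = 0b11101011, P4 = 0b01011111, P5 = 0b11110101

P1: T = 0b01010110, S = E(K, T) = 0b11100100; 0b10110101 ⊕ 0b11100100 = 0b01010001.
P2: T = 0b01010111, S = E(K, T) = 0b11110100; 0b01010111 ⊕ 0b11110100 = 0b10100011.
P3: T = 0b01011000, S = E(K, T) = 0b00000100; 0b11101111 ⊕ 0b00000100 = 0b11101011.
P4: T = 0b01011001, S = E(K, T) = 0b00010100; 0b01001011 ⊕ 0b00010100 = 0b01011111.
P5: T = 0b01011010, S = E(K, T) = 0b00100100; 0b11010001 ⊕ 0b00100100 = 0b11110101.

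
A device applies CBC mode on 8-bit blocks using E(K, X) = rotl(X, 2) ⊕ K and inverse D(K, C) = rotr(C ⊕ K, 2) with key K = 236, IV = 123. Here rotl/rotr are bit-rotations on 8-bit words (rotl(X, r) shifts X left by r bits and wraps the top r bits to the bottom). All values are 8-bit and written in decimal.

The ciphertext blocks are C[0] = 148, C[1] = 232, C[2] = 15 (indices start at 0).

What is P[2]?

P[2] = 16

CBC decryption: P_i = D(K, C_i) ⊕ C_{i−1}, with C_{−1} = IV.
P[2]: D(K, 15) = 248; 248 ⊕ 232 = 16.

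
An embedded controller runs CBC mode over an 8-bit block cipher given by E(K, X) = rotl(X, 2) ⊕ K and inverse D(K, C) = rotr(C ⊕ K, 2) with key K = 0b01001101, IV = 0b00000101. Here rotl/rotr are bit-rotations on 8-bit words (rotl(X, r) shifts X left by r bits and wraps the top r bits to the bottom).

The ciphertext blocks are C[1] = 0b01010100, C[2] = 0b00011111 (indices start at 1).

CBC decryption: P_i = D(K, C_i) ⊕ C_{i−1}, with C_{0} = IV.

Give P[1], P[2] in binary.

P[1]: D(K, 0b01010100) = 0b01000110; 0b01000110 ⊕ 0b00000101 = 0b01000011.
P[2]: D(K, 0b00011111) = 0b10010100; 0b10010100 ⊕ 0b01010100 = 0b11000000.

P[1] = 0b01000011, P[2] = 0b11000000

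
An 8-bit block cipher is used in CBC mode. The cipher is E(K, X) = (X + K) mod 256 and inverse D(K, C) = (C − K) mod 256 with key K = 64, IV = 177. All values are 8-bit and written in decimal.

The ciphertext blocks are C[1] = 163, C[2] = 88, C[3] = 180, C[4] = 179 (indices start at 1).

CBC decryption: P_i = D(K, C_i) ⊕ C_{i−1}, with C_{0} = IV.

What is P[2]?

P[2]: D(K, 88) = 24; 24 ⊕ 163 = 187.

P[2] = 187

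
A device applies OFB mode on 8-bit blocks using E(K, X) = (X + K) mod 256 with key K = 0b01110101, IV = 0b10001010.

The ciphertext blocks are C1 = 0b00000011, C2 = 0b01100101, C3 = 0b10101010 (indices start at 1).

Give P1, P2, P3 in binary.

P1 = 0b11111100, P2 = 0b00010001, P3 = 0b01000011

OFB decryption: S_i = E(K, S_{i−1}) with S_{0} = IV; P_i = C_i ⊕ S_i.
P1: S = E(K, 0b10001010) = 0b11111111; 0b00000011 ⊕ 0b11111111 = 0b11111100.
P2: S = E(K, 0b11111111) = 0b01110100; 0b01100101 ⊕ 0b01110100 = 0b00010001.
P3: S = E(K, 0b01110100) = 0b11101001; 0b10101010 ⊕ 0b11101001 = 0b01000011.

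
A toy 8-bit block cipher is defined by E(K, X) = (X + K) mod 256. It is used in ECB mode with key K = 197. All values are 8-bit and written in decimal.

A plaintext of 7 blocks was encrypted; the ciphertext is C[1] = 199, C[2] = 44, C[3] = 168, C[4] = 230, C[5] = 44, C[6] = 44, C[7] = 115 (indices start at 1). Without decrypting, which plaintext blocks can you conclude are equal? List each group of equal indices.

P[2] = P[5] = P[6]

ECB encrypts each block independently with the same key, so equal ciphertext blocks imply equal plaintext blocks.
C[2] = C[5] = C[6] = 44, so P[2] = P[5] = P[6].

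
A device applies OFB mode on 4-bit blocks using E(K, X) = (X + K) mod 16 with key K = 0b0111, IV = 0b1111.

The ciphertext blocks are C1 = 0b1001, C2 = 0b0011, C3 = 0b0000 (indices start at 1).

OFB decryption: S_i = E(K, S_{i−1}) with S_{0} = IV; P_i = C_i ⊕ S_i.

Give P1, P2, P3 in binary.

P1: S = E(K, 0b1111) = 0b0110; 0b1001 ⊕ 0b0110 = 0b1111.
P2: S = E(K, 0b0110) = 0b1101; 0b0011 ⊕ 0b1101 = 0b1110.
P3: S = E(K, 0b1101) = 0b0100; 0b0000 ⊕ 0b0100 = 0b0100.

P1 = 0b1111, P2 = 0b1110, P3 = 0b0100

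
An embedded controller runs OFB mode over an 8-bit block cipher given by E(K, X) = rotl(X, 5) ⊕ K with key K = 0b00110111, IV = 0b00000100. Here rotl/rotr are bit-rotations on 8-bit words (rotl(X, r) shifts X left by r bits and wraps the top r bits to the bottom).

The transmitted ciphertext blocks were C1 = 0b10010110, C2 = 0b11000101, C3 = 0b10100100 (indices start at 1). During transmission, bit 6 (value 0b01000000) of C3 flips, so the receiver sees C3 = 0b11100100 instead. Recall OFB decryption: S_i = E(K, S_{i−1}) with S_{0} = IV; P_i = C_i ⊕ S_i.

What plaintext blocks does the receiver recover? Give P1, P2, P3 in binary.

P1 = 0b00100001, P2 = 0b00000100, P3 = 0b11101011

Only C3 changed, to 0b11100100. In OFB, a change in C_i flips the same bit in P_i only; the keystream is unaffected. Decrypting the received ciphertext:
P1: S = E(K, 0b00000100) = 0b10110111; 0b10010110 ⊕ 0b10110111 = 0b00100001.
P2: S = E(K, 0b10110111) = 0b11000001; 0b11000101 ⊕ 0b11000001 = 0b00000100.
P3: S = E(K, 0b11000001) = 0b00001111; 0b11100100 ⊕ 0b00001111 = 0b11101011.
Blocks that differ from the original plaintext: P3.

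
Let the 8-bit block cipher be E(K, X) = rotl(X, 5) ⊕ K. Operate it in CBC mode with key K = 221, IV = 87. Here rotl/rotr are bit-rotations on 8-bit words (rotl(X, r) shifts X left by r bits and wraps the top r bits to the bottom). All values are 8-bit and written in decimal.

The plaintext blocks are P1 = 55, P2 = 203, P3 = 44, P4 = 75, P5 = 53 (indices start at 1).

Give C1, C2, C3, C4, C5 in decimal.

C1 = 209, C2 = 158, C3 = 139, C4 = 197, C5 = 195

CBC encryption: C_i = E(K, P_i ⊕ C_{i−1}), with C_{0} = IV.
C1: P1 ⊕ 87 = 96; E(K, 96) = 209.
C2: P2 ⊕ 209 = 26; E(K, 26) = 158.
C3: P3 ⊕ 158 = 178; E(K, 178) = 139.
C4: P4 ⊕ 139 = 192; E(K, 192) = 197.
C5: P5 ⊕ 197 = 240; E(K, 240) = 195.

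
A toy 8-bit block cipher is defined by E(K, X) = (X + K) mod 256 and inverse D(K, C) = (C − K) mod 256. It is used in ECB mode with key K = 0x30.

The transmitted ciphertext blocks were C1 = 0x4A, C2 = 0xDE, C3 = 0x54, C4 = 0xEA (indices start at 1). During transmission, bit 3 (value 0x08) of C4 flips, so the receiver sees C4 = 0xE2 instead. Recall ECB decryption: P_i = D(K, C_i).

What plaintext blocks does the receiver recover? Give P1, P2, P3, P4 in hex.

Only C4 changed, to 0xE2. In ECB, a change in C_i affects only P_i. Decrypting the received ciphertext:
P1: D(K, 0x4A) = 0x1A.
P2: D(K, 0xDE) = 0xAE.
P3: D(K, 0x54) = 0x24.
P4: D(K, 0xE2) = 0xB2.
Blocks that differ from the original plaintext: P4.

P1 = 0x1A, P2 = 0xAE, P3 = 0x24, P4 = 0xB2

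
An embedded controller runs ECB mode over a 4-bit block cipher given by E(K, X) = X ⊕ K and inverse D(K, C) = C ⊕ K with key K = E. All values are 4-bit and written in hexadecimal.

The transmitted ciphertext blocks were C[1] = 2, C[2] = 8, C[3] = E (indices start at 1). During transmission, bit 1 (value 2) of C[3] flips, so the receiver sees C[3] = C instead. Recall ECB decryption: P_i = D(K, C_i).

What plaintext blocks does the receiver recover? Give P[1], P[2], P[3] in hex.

Only C[3] changed, to C. In ECB, a change in C_i affects only P_i. Decrypting the received ciphertext:
P[1]: D(K, 2) = C.
P[2]: D(K, 8) = 6.
P[3]: D(K, C) = 2.
Blocks that differ from the original plaintext: P[3].

P[1] = C, P[2] = 6, P[3] = 2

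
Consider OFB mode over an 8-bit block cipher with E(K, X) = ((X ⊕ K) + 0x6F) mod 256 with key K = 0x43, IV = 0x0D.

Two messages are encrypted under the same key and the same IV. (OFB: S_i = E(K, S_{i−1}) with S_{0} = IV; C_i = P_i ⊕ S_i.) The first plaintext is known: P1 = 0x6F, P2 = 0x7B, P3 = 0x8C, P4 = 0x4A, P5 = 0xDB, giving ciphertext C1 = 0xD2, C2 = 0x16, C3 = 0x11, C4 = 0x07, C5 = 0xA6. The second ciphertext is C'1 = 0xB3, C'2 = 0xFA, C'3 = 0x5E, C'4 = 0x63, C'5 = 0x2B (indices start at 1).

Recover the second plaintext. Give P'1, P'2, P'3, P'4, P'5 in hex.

In OFB with a reused IV, both messages share the same keystream S_i, so C_i ⊕ C'_i = P_i ⊕ P'_i and thus P'_i = P_i ⊕ C_i ⊕ C'_i.
P'1: 0x6F ⊕ 0xD2 ⊕ 0xB3 = 0x0E.
P'2: 0x7B ⊕ 0x16 ⊕ 0xFA = 0x97.
P'3: 0x8C ⊕ 0x11 ⊕ 0x5E = 0xC3.
P'4: 0x4A ⊕ 0x07 ⊕ 0x63 = 0x2E.
P'5: 0xDB ⊕ 0xA6 ⊕ 0x2B = 0x56.

P'1 = 0x0E, P'2 = 0x97, P'3 = 0xC3, P'4 = 0x2E, P'5 = 0x56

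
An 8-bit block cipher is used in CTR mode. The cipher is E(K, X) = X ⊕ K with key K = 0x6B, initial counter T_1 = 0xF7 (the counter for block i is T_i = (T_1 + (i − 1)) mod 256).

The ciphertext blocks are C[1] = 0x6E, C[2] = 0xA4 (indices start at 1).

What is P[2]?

P[2] = 0x37

CTR decryption: S_i = E(K, T_i) where T_i is the counter for block i; P_i = C_i ⊕ S_i.
P[2]: T = 0xF8, S = E(K, T) = 0x93; 0xA4 ⊕ 0x93 = 0x37.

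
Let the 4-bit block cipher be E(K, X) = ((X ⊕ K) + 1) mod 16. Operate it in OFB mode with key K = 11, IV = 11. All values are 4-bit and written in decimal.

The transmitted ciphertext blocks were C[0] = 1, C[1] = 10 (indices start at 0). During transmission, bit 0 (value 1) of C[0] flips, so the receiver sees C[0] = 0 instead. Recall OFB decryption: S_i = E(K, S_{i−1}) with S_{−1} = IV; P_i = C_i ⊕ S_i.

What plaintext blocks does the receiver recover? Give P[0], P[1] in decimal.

Only C[0] changed, to 0. In OFB, a change in C_i flips the same bit in P_i only; the keystream is unaffected. Decrypting the received ciphertext:
P[0]: S = E(K, 11) = 1; 0 ⊕ 1 = 1.
P[1]: S = E(K, 1) = 11; 10 ⊕ 11 = 1.
Blocks that differ from the original plaintext: P[0].

P[0] = 1, P[1] = 1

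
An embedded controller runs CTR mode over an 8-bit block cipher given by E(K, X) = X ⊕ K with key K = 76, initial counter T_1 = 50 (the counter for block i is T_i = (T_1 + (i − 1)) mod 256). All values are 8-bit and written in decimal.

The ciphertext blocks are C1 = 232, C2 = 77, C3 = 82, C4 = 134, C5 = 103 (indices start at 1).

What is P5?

P5 = 29

CTR decryption: S_i = E(K, T_i) where T_i is the counter for block i; P_i = C_i ⊕ S_i.
P5: T = 54, S = E(K, T) = 122; 103 ⊕ 122 = 29.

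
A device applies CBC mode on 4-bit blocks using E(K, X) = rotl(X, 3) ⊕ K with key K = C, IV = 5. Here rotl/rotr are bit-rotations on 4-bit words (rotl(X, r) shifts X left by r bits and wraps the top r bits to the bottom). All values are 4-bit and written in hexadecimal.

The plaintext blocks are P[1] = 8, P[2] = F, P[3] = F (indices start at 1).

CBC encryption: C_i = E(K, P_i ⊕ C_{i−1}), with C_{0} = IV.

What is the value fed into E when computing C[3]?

D

C[1]: P[1] ⊕ 5 = D; E(K, D) = 2.
C[2]: P[2] ⊕ 2 = D; E(K, D) = 2.
C[3]: P[3] ⊕ 2 = D; E(K, D) = 2.
So the input to E for block [3] is D.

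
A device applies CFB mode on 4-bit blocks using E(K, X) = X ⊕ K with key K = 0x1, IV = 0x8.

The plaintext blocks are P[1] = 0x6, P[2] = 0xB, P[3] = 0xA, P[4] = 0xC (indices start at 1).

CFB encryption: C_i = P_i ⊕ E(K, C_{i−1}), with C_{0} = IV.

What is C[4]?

C[1]: E(K, 0x8) = 0x9; 0x6 ⊕ 0x9 = 0xF.
C[2]: E(K, 0xF) = 0xE; 0xB ⊕ 0xE = 0x5.
C[3]: E(K, 0x5) = 0x4; 0xA ⊕ 0x4 = 0xE.
C[4]: E(K, 0xE) = 0xF; 0xC ⊕ 0xF = 0x3.

C[4] = 0x3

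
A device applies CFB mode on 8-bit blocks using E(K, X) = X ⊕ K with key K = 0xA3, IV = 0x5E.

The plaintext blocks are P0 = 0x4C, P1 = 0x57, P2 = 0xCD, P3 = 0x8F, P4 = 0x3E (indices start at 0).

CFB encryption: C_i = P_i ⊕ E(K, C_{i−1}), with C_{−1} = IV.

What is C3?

C0: E(K, 0x5E) = 0xFD; 0x4C ⊕ 0xFD = 0xB1.
C1: E(K, 0xB1) = 0x12; 0x57 ⊕ 0x12 = 0x45.
C2: E(K, 0x45) = 0xE6; 0xCD ⊕ 0xE6 = 0x2B.
C3: E(K, 0x2B) = 0x88; 0x8F ⊕ 0x88 = 0x07.

C3 = 0x07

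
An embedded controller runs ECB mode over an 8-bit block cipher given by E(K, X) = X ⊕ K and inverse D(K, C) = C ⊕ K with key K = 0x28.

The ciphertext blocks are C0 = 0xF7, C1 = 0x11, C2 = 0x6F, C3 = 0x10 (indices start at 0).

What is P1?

P1 = 0x39

ECB decryption: P_i = D(K, C_i).
P1: D(K, 0x11) = 0x39.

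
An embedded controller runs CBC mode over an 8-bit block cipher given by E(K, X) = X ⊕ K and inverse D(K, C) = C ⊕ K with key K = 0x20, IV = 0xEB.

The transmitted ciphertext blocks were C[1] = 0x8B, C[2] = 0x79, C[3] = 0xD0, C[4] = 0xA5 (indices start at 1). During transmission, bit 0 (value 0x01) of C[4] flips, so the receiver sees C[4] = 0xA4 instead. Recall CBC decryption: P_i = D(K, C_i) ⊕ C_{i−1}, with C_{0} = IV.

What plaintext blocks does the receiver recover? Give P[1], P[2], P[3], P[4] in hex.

Only C[4] changed, to 0xA4. In CBC, a change in C_i garbles P_i and flips the same bit in P_{i+1}. Decrypting the received ciphertext:
P[1]: D(K, 0x8B) = 0xAB; 0xAB ⊕ 0xEB = 0x40.
P[2]: D(K, 0x79) = 0x59; 0x59 ⊕ 0x8B = 0xD2.
P[3]: D(K, 0xD0) = 0xF0; 0xF0 ⊕ 0x79 = 0x89.
P[4]: D(K, 0xA4) = 0x84; 0x84 ⊕ 0xD0 = 0x54.
Blocks that differ from the original plaintext: P[4].

P[1] = 0x40, P[2] = 0xD2, P[3] = 0x89, P[4] = 0x54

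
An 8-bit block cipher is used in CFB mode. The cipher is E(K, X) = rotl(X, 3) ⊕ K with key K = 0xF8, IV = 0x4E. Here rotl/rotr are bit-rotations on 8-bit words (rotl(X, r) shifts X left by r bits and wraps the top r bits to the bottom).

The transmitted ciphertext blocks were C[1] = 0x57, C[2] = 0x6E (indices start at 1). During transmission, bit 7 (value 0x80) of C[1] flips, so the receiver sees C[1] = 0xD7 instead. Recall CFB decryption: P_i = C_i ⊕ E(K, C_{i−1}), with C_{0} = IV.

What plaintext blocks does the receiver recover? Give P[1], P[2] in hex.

P[1] = 0x5D, P[2] = 0x28

Only C[1] changed, to 0xD7. In CFB, a change in C_i flips the same bit in P_i and garbles P_{i+1}. Decrypting the received ciphertext:
P[1]: E(K, 0x4E) = 0x8A; 0xD7 ⊕ 0x8A = 0x5D.
P[2]: E(K, 0xD7) = 0x46; 0x6E ⊕ 0x46 = 0x28.
Blocks that differ from the original plaintext: P[1], P[2].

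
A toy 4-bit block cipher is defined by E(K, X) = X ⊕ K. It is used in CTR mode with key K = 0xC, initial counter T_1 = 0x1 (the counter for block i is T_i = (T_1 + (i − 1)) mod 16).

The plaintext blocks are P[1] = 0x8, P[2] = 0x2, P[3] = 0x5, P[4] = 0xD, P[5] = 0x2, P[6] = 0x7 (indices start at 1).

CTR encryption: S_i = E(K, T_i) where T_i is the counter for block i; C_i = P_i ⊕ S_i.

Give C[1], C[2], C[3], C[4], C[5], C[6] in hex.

C[1] = 0x5, C[2] = 0xC, C[3] = 0xA, C[4] = 0x5, C[5] = 0xB, C[6] = 0xD

C[1]: T = 0x1, S = E(K, T) = 0xD; 0x8 ⊕ 0xD = 0x5.
C[2]: T = 0x2, S = E(K, T) = 0xE; 0x2 ⊕ 0xE = 0xC.
C[3]: T = 0x3, S = E(K, T) = 0xF; 0x5 ⊕ 0xF = 0xA.
C[4]: T = 0x4, S = E(K, T) = 0x8; 0xD ⊕ 0x8 = 0x5.
C[5]: T = 0x5, S = E(K, T) = 0x9; 0x2 ⊕ 0x9 = 0xB.
C[6]: T = 0x6, S = E(K, T) = 0xA; 0x7 ⊕ 0xA = 0xD.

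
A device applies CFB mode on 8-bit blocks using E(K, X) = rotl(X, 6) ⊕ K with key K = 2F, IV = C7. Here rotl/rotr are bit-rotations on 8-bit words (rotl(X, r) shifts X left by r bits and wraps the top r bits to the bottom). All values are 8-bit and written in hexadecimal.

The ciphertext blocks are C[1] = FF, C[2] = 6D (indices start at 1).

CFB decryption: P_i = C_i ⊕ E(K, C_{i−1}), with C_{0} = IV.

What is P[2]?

P[2] = BD

P[2]: E(K, FF) = D0; 6D ⊕ D0 = BD.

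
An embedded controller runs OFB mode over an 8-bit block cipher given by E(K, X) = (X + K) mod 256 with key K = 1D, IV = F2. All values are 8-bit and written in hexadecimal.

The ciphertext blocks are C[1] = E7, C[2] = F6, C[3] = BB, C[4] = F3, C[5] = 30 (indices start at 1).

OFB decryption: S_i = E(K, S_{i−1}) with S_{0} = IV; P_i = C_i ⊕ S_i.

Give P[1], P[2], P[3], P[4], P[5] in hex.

P[1] = E8, P[2] = DA, P[3] = F2, P[4] = 95, P[5] = B3

P[1]: S = E(K, F2) = 0F; E7 ⊕ 0F = E8.
P[2]: S = E(K, 0F) = 2C; F6 ⊕ 2C = DA.
P[3]: S = E(K, 2C) = 49; BB ⊕ 49 = F2.
P[4]: S = E(K, 49) = 66; F3 ⊕ 66 = 95.
P[5]: S = E(K, 66) = 83; 30 ⊕ 83 = B3.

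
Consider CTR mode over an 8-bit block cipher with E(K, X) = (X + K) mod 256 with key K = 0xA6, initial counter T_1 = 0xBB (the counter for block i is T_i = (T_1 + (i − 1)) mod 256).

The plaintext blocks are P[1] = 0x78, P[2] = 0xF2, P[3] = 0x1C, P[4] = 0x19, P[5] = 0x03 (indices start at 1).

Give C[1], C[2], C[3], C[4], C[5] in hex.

CTR encryption: S_i = E(K, T_i) where T_i is the counter for block i; C_i = P_i ⊕ S_i.
C[1]: T = 0xBB, S = E(K, T) = 0x61; 0x78 ⊕ 0x61 = 0x19.
C[2]: T = 0xBC, S = E(K, T) = 0x62; 0xF2 ⊕ 0x62 = 0x90.
C[3]: T = 0xBD, S = E(K, T) = 0x63; 0x1C ⊕ 0x63 = 0x7F.
C[4]: T = 0xBE, S = E(K, T) = 0x64; 0x19 ⊕ 0x64 = 0x7D.
C[5]: T = 0xBF, S = E(K, T) = 0x65; 0x03 ⊕ 0x65 = 0x66.

C[1] = 0x19, C[2] = 0x90, C[3] = 0x7F, C[4] = 0x7D, C[5] = 0x66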